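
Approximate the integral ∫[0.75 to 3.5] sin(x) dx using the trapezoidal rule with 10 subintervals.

f(x) = sin(x)
a = 0.75, b = 3.5, n = 10
h = (b - a)/n = 0.275000

Trapezoidal rule: (h/2)[f(x₀) + 2f(x₁) + 2f(x₂) + ... + f(xₙ)]

x_0 = 0.7500, f(x_0) = 0.681639, coefficient = 1
x_1 = 1.0250, f(x_1) = 0.854714, coefficient = 2
x_2 = 1.3000, f(x_2) = 0.963558, coefficient = 2
x_3 = 1.5750, f(x_3) = 0.999991, coefficient = 2
x_4 = 1.8500, f(x_4) = 0.961275, coefficient = 2
x_5 = 2.1250, f(x_5) = 0.850320, coefficient = 2
x_6 = 2.4000, f(x_6) = 0.675463, coefficient = 2
x_7 = 2.6750, f(x_7) = 0.449846, coefficient = 2
x_8 = 2.9500, f(x_8) = 0.190423, coefficient = 2
x_9 = 3.2250, f(x_9) = -0.083311, coefficient = 2
x_10 = 3.5000, f(x_10) = -0.350783, coefficient = 1

I ≈ (0.275000/2) × 12.055414 = 1.657619
Exact value: 1.668146
Error: 0.010526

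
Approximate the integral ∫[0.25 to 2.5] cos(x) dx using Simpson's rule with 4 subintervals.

f(x) = cos(x)
a = 0.25, b = 2.5, n = 4
h = (b - a)/n = 0.562500

Simpson's rule: (h/3)[f(x₀) + 4f(x₁) + 2f(x₂) + ... + f(xₙ)]

x_0 = 0.2500, f(x_0) = 0.968912, coefficient = 1
x_1 = 0.8125, f(x_1) = 0.687686, coefficient = 4
x_2 = 1.3750, f(x_2) = 0.194548, coefficient = 2
x_3 = 1.9375, f(x_3) = -0.358540, coefficient = 4
x_4 = 2.5000, f(x_4) = -0.801144, coefficient = 1

I ≈ (0.562500/3) × 1.873446 = 0.351271
Exact value: 0.351068
Error: 0.000203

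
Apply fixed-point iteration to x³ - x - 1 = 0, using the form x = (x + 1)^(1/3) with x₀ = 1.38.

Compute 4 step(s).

Equation: x³ - x - 1 = 0
Fixed-point form: x = (x + 1)^(1/3)
x₀ = 1.38

x_1 = g(1.380000) = 1.335136
x_2 = g(1.335136) = 1.326694
x_3 = g(1.326694) = 1.325093
x_4 = g(1.325093) = 1.324789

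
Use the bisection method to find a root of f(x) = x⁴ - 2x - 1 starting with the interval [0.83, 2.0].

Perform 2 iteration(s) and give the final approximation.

f(x) = x⁴ - 2x - 1
Initial interval: [0.83, 2.0]

Iteration 1:
  c_1 = (0.830000 + 2.000000)/2 = 1.415000
  f(c_1) = f(1.415000) = 0.178905
  f(a) × f(c) < 0, new interval: [0.830000, 1.415000]
Iteration 2:
  c_2 = (0.830000 + 1.415000)/2 = 1.122500
  f(c_2) = f(1.122500) = -1.657384
  f(a) × f(c) ≥ 0, new interval: [1.122500, 1.415000]

After 2 iteration(s), the approximation is c_2 = 1.122500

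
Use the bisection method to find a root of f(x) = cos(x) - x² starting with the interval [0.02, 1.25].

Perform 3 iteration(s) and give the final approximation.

f(x) = cos(x) - x²
Initial interval: [0.02, 1.25]

Iteration 1:
  c_1 = (0.020000 + 1.250000)/2 = 0.635000
  f(c_1) = f(0.635000) = 0.401847
  f(a) × f(c) ≥ 0, new interval: [0.635000, 1.250000]
Iteration 2:
  c_2 = (0.635000 + 1.250000)/2 = 0.942500
  f(c_2) = f(0.942500) = -0.300539
  f(a) × f(c) < 0, new interval: [0.635000, 0.942500]
Iteration 3:
  c_3 = (0.635000 + 0.942500)/2 = 0.788750
  f(c_3) = f(0.788750) = 0.082606
  f(a) × f(c) ≥ 0, new interval: [0.788750, 0.942500]

After 3 iteration(s), the approximation is c_3 = 0.788750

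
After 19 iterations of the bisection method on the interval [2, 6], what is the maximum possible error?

Bisection error bound: |error| ≤ (b-a)/2^n
|error| ≤ (6 - 2)/2^19 = 4/2^19
|error| ≤ 0.0000076294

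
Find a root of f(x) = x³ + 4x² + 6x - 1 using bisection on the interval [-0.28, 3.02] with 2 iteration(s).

f(x) = x³ + 4x² + 6x - 1
Initial interval: [-0.28, 3.02]

Iteration 1:
  c_1 = (-0.280000 + 3.020000)/2 = 1.370000
  f(c_1) = f(1.370000) = 17.298953
  f(a) × f(c) < 0, new interval: [-0.280000, 1.370000]
Iteration 2:
  c_2 = (-0.280000 + 1.370000)/2 = 0.545000
  f(c_2) = f(0.545000) = 3.619979
  f(a) × f(c) < 0, new interval: [-0.280000, 0.545000]

After 2 iteration(s), the approximation is c_2 = 0.545000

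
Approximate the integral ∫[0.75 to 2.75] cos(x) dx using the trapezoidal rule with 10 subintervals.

f(x) = cos(x)
a = 0.75, b = 2.75, n = 10
h = (b - a)/n = 0.200000

Trapezoidal rule: (h/2)[f(x₀) + 2f(x₁) + 2f(x₂) + ... + f(xₙ)]

x_0 = 0.7500, f(x_0) = 0.731689, coefficient = 1
x_1 = 0.9500, f(x_1) = 0.581683, coefficient = 2
x_2 = 1.1500, f(x_2) = 0.408487, coefficient = 2
x_3 = 1.3500, f(x_3) = 0.219007, coefficient = 2
x_4 = 1.5500, f(x_4) = 0.020795, coefficient = 2
x_5 = 1.7500, f(x_5) = -0.178246, coefficient = 2
x_6 = 1.9500, f(x_6) = -0.370181, coefficient = 2
x_7 = 2.1500, f(x_7) = -0.547358, coefficient = 2
x_8 = 2.3500, f(x_8) = -0.702713, coefficient = 2
x_9 = 2.5500, f(x_9) = -0.830054, coefficient = 2
x_10 = 2.7500, f(x_10) = -0.924302, coefficient = 1

I ≈ (0.200000/2) × -2.989772 = -0.298977
Exact value: -0.299978
Error: 0.001001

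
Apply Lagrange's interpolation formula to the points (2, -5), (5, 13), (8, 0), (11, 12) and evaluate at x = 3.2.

Lagrange interpolation formula:
P(x) = Σ yᵢ × Lᵢ(x)
where Lᵢ(x) = Π_{j≠i} (x - xⱼ)/(xᵢ - xⱼ)

L_0(3.2) = (3.2 - 5)/(2 - 5) × (3.2 - 8)/(2 - 8) × (3.2 - 11)/(2 - 11) = 0.416000
L_1(3.2) = (3.2 - 2)/(5 - 2) × (3.2 - 8)/(5 - 8) × (3.2 - 11)/(5 - 11) = 0.832000
L_2(3.2) = (3.2 - 2)/(8 - 2) × (3.2 - 5)/(8 - 5) × (3.2 - 11)/(8 - 11) = -0.312000
L_3(3.2) = (3.2 - 2)/(11 - 2) × (3.2 - 5)/(11 - 5) × (3.2 - 8)/(11 - 8) = 0.064000

P(3.2) = (-5)×L_0(3.2) + 13×L_1(3.2) + 0×L_2(3.2) + 12×L_3(3.2)
P(3.2) = 9.504000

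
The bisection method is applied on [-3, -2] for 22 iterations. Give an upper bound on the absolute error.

Bisection error bound: |error| ≤ (b-a)/2^n
|error| ≤ (-2 - (-3))/2^22 = 1/2^22
|error| ≤ 0.0000002384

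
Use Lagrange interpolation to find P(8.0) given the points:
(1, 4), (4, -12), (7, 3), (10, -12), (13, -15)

Lagrange interpolation formula:
P(x) = Σ yᵢ × Lᵢ(x)
where Lᵢ(x) = Π_{j≠i} (x - xⱼ)/(xᵢ - xⱼ)

L_0(8.0) = (8.0 - 4)/(1 - 4) × (8.0 - 7)/(1 - 7) × (8.0 - 10)/(1 - 10) × (8.0 - 13)/(1 - 13) = 0.020576
L_1(8.0) = (8.0 - 1)/(4 - 1) × (8.0 - 7)/(4 - 7) × (8.0 - 10)/(4 - 10) × (8.0 - 13)/(4 - 13) = -0.144033
L_2(8.0) = (8.0 - 1)/(7 - 1) × (8.0 - 4)/(7 - 4) × (8.0 - 10)/(7 - 10) × (8.0 - 13)/(7 - 13) = 0.864198
L_3(8.0) = (8.0 - 1)/(10 - 1) × (8.0 - 4)/(10 - 4) × (8.0 - 7)/(10 - 7) × (8.0 - 13)/(10 - 13) = 0.288066
L_4(8.0) = (8.0 - 1)/(13 - 1) × (8.0 - 4)/(13 - 4) × (8.0 - 7)/(13 - 7) × (8.0 - 10)/(13 - 10) = -0.028807

P(8.0) = 4×L_0(8.0) + (-12)×L_1(8.0) + 3×L_2(8.0) + (-12)×L_3(8.0) + (-15)×L_4(8.0)
P(8.0) = 1.378601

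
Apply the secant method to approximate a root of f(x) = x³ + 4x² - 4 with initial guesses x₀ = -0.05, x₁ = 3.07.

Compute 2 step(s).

f(x) = x³ + 4x² - 4
x₀ = -0.05, x₁ = 3.07

Secant formula: x_{n+1} = x_n - f(x_n)(x_n - x_{n-1})/(f(x_n) - f(x_{n-1}))

Iteration 1:
  f(-0.050000) = -3.990125
  f(3.070000) = 62.634043
  x_2 = 3.070000 - 62.634043×(3.070000 - (-0.050000))/(62.634043 - (-3.990125))
       = 0.136857
Iteration 2:
  f(3.070000) = 62.634043
  f(0.136857) = -3.922517
  x_3 = 0.136857 - (-3.922517)×(0.136857 - 3.070000)/(-3.922517 - 62.634043)
       = 0.309722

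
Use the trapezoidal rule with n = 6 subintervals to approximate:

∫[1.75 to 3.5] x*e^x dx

f(x) = x*e^x
a = 1.75, b = 3.5, n = 6
h = (b - a)/n = 0.291667

Trapezoidal rule: (h/2)[f(x₀) + 2f(x₁) + 2f(x₂) + ... + f(xₙ)]

x_0 = 1.7500, f(x_0) = 10.070555, coefficient = 1
x_1 = 2.0417, f(x_1) = 15.727852, coefficient = 2
x_2 = 2.3333, f(x_2) = 24.061937, coefficient = 2
x_3 = 2.6250, f(x_3) = 36.237007, coefficient = 2
x_4 = 2.9167, f(x_4) = 53.898793, coefficient = 2
x_5 = 3.2083, f(x_5) = 79.367179, coefficient = 2
x_6 = 3.5000, f(x_6) = 115.904082, coefficient = 1

I ≈ (0.291667/2) × 544.560172 = 79.415025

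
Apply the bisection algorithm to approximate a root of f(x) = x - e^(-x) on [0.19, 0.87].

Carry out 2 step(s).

f(x) = x - e^(-x)
Initial interval: [0.19, 0.87]

Iteration 1:
  c_1 = (0.190000 + 0.870000)/2 = 0.530000
  f(c_1) = f(0.530000) = -0.058605
  f(a) × f(c) ≥ 0, new interval: [0.530000, 0.870000]
Iteration 2:
  c_2 = (0.530000 + 0.870000)/2 = 0.700000
  f(c_2) = f(0.700000) = 0.203415
  f(a) × f(c) < 0, new interval: [0.530000, 0.700000]

After 2 iteration(s), the approximation is c_2 = 0.700000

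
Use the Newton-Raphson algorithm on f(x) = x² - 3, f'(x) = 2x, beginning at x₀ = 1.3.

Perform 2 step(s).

f(x) = x² - 3
f'(x) = 2x
x₀ = 1.3

Newton-Raphson formula: x_{n+1} = x_n - f(x_n)/f'(x_n)

Iteration 1:
  f(1.300000) = -1.310000
  f'(1.300000) = 2.600000
  x_1 = 1.300000 - (-1.310000)/2.600000 = 1.803846
Iteration 2:
  f(1.803846) = 0.253861
  f'(1.803846) = 3.607692
  x_2 = 1.803846 - 0.253861/3.607692 = 1.733480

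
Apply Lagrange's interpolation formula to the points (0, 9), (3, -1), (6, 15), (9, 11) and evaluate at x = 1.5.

Lagrange interpolation formula:
P(x) = Σ yᵢ × Lᵢ(x)
where Lᵢ(x) = Π_{j≠i} (x - xⱼ)/(xᵢ - xⱼ)

L_0(1.5) = (1.5 - 3)/(0 - 3) × (1.5 - 6)/(0 - 6) × (1.5 - 9)/(0 - 9) = 0.312500
L_1(1.5) = (1.5 - 0)/(3 - 0) × (1.5 - 6)/(3 - 6) × (1.5 - 9)/(3 - 9) = 0.937500
L_2(1.5) = (1.5 - 0)/(6 - 0) × (1.5 - 3)/(6 - 3) × (1.5 - 9)/(6 - 9) = -0.312500
L_3(1.5) = (1.5 - 0)/(9 - 0) × (1.5 - 3)/(9 - 3) × (1.5 - 6)/(9 - 6) = 0.062500

P(1.5) = 9×L_0(1.5) + (-1)×L_1(1.5) + 15×L_2(1.5) + 11×L_3(1.5)
P(1.5) = -2.125000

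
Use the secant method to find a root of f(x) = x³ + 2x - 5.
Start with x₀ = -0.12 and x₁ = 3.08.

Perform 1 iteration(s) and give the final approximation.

f(x) = x³ + 2x - 5
x₀ = -0.12, x₁ = 3.08

Secant formula: x_{n+1} = x_n - f(x_n)(x_n - x_{n-1})/(f(x_n) - f(x_{n-1}))

Iteration 1:
  f(-0.120000) = -5.241728
  f(3.080000) = 30.378112
  x_2 = 3.080000 - 30.378112×(3.080000 - (-0.120000))/(30.378112 - (-5.241728))
       = 0.350904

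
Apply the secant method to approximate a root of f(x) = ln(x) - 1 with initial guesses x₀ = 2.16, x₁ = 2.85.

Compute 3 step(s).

f(x) = ln(x) - 1
x₀ = 2.16, x₁ = 2.85

Secant formula: x_{n+1} = x_n - f(x_n)(x_n - x_{n-1})/(f(x_n) - f(x_{n-1}))

Iteration 1:
  f(2.160000) = -0.229892
  f(2.850000) = 0.047319
  x_2 = 2.850000 - 0.047319×(2.850000 - 2.160000)/(0.047319 - (-0.229892))
       = 2.732219
Iteration 2:
  f(2.850000) = 0.047319
  f(2.732219) = 0.005114
  x_3 = 2.732219 - 0.005114×(2.732219 - 2.850000)/(0.005114 - 0.047319)
       = 2.717947
Iteration 3:
  f(2.732219) = 0.005114
  f(2.717947) = -0.000123
  x_4 = 2.717947 - (-0.000123)×(2.717947 - 2.732219)/(-0.000123 - 0.005114)
       = 2.718283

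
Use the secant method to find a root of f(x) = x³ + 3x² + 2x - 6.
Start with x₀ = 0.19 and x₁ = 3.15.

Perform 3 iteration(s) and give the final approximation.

f(x) = x³ + 3x² + 2x - 6
x₀ = 0.19, x₁ = 3.15

Secant formula: x_{n+1} = x_n - f(x_n)(x_n - x_{n-1})/(f(x_n) - f(x_{n-1}))

Iteration 1:
  f(0.190000) = -5.504841
  f(3.150000) = 61.323375
  x_2 = 3.150000 - 61.323375×(3.150000 - 0.190000)/(61.323375 - (-5.504841))
       = 0.433824
Iteration 2:
  f(3.150000) = 61.323375
  f(0.433824) = -4.486095
  x_3 = 0.433824 - (-4.486095)×(0.433824 - 3.150000)/(-4.486095 - 61.323375)
       = 0.618980
Iteration 3:
  f(0.433824) = -4.486095
  f(0.618980) = -3.375477
  x_4 = 0.618980 - (-3.375477)×(0.618980 - 0.433824)/(-3.375477 - (-4.486095))
       = 1.181721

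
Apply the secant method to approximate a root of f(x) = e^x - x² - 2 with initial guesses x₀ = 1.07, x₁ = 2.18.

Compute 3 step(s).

f(x) = e^x - x² - 2
x₀ = 1.07, x₁ = 2.18

Secant formula: x_{n+1} = x_n - f(x_n)(x_n - x_{n-1})/(f(x_n) - f(x_{n-1}))

Iteration 1:
  f(1.070000) = -0.229521
  f(2.180000) = 2.093906
  x_2 = 2.180000 - 2.093906×(2.180000 - 1.070000)/(2.093906 - (-0.229521))
       = 1.179652
Iteration 2:
  f(2.180000) = 2.093906
  f(1.179652) = -0.138337
  x_3 = 1.179652 - (-0.138337)×(1.179652 - 2.180000)/(-0.138337 - 2.093906)
       = 1.241646
Iteration 3:
  f(1.179652) = -0.138337
  f(1.241646) = -0.080379
  x_4 = 1.241646 - (-0.080379)×(1.241646 - 1.179652)/(-0.080379 - (-0.138337))
       = 1.327622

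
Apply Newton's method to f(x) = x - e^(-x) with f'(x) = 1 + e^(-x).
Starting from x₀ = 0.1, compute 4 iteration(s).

f(x) = x - e^(-x)
f'(x) = 1 + e^(-x)
x₀ = 0.1

Newton-Raphson formula: x_{n+1} = x_n - f(x_n)/f'(x_n)

Iteration 1:
  f(0.100000) = -0.804837
  f'(0.100000) = 1.904837
  x_1 = 0.100000 - (-0.804837)/1.904837 = 0.522523
Iteration 2:
  f(0.522523) = -0.070500
  f'(0.522523) = 1.593023
  x_2 = 0.522523 - (-0.070500)/1.593023 = 0.566778
Iteration 3:
  f(0.566778) = -0.000572
  f'(0.566778) = 1.567350
  x_3 = 0.566778 - (-0.000572)/1.567350 = 0.567143
Iteration 4:
  f(0.567143) = 0.000000
  f'(0.567143) = 1.567143
  x_4 = 0.567143 - 0.000000/1.567143 = 0.567143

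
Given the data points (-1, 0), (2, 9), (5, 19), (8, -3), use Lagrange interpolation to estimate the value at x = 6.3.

Lagrange interpolation formula:
P(x) = Σ yᵢ × Lᵢ(x)
where Lᵢ(x) = Π_{j≠i} (x - xⱼ)/(xᵢ - xⱼ)

L_0(6.3) = (6.3 - 2)/(-1 - 2) × (6.3 - 5)/(-1 - 5) × (6.3 - 8)/(-1 - 8) = 0.058660
L_1(6.3) = (6.3 - (-1))/(2 - (-1)) × (6.3 - 5)/(2 - 5) × (6.3 - 8)/(2 - 8) = -0.298759
L_2(6.3) = (6.3 - (-1))/(5 - (-1)) × (6.3 - 2)/(5 - 2) × (6.3 - 8)/(5 - 8) = 0.988204
L_3(6.3) = (6.3 - (-1))/(8 - (-1)) × (6.3 - 2)/(8 - 2) × (6.3 - 5)/(8 - 5) = 0.251895

P(6.3) = 0×L_0(6.3) + 9×L_1(6.3) + 19×L_2(6.3) + (-3)×L_3(6.3)
P(6.3) = 15.331352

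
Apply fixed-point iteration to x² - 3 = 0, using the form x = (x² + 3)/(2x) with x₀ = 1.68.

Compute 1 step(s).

Equation: x² - 3 = 0
Fixed-point form: x = (x² + 3)/(2x)
x₀ = 1.68

x_1 = g(1.680000) = 1.732857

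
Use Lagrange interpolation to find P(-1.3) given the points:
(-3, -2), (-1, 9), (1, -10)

Lagrange interpolation formula:
P(x) = Σ yᵢ × Lᵢ(x)
where Lᵢ(x) = Π_{j≠i} (x - xⱼ)/(xᵢ - xⱼ)

L_0(-1.3) = (-1.3 - (-1))/(-3 - (-1)) × (-1.3 - 1)/(-3 - 1) = 0.086250
L_1(-1.3) = (-1.3 - (-3))/(-1 - (-3)) × (-1.3 - 1)/(-1 - 1) = 0.977500
L_2(-1.3) = (-1.3 - (-3))/(1 - (-3)) × (-1.3 - (-1))/(1 - (-1)) = -0.063750

P(-1.3) = (-2)×L_0(-1.3) + 9×L_1(-1.3) + (-10)×L_2(-1.3)
P(-1.3) = 9.262500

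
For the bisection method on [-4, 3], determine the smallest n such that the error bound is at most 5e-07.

We need (b-a)/2^n ≤ 5e-07
(3 - (-4))/2^n ≤ 5e-07
7/2^n ≤ 5e-07
2^n ≥ 14000000
n ≥ log₂(14000000) = 23.74
n ≥ 24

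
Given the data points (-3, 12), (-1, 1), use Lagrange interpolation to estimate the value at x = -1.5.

Lagrange interpolation formula:
P(x) = Σ yᵢ × Lᵢ(x)
where Lᵢ(x) = Π_{j≠i} (x - xⱼ)/(xᵢ - xⱼ)

L_0(-1.5) = (-1.5 - (-1))/(-3 - (-1)) = 0.250000
L_1(-1.5) = (-1.5 - (-3))/(-1 - (-3)) = 0.750000

P(-1.5) = 12×L_0(-1.5) + 1×L_1(-1.5)
P(-1.5) = 3.750000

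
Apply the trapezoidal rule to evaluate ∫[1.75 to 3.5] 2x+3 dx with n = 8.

f(x) = 2x+3
a = 1.75, b = 3.5, n = 8
h = (b - a)/n = 0.218750

Trapezoidal rule: (h/2)[f(x₀) + 2f(x₁) + 2f(x₂) + ... + f(xₙ)]

x_0 = 1.7500, f(x_0) = 6.500000, coefficient = 1
x_1 = 1.9688, f(x_1) = 6.937500, coefficient = 2
x_2 = 2.1875, f(x_2) = 7.375000, coefficient = 2
x_3 = 2.4062, f(x_3) = 7.812500, coefficient = 2
x_4 = 2.6250, f(x_4) = 8.250000, coefficient = 2
x_5 = 2.8438, f(x_5) = 8.687500, coefficient = 2
x_6 = 3.0625, f(x_6) = 9.125000, coefficient = 2
x_7 = 3.2812, f(x_7) = 9.562500, coefficient = 2
x_8 = 3.5000, f(x_8) = 10.000000, coefficient = 1

I ≈ (0.218750/2) × 132.000000 = 14.437500
Exact value: 14.437500
Error: 0.000000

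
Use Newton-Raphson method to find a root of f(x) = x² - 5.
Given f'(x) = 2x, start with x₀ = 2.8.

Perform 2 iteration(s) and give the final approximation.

f(x) = x² - 5
f'(x) = 2x
x₀ = 2.8

Newton-Raphson formula: x_{n+1} = x_n - f(x_n)/f'(x_n)

Iteration 1:
  f(2.800000) = 2.840000
  f'(2.800000) = 5.600000
  x_1 = 2.800000 - 2.840000/5.600000 = 2.292857
Iteration 2:
  f(2.292857) = 0.257194
  f'(2.292857) = 4.585714
  x_2 = 2.292857 - 0.257194/4.585714 = 2.236771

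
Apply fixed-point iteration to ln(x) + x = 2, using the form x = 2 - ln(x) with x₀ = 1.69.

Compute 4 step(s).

Equation: ln(x) + x = 2
Fixed-point form: x = 2 - ln(x)
x₀ = 1.69

x_1 = g(1.690000) = 1.475271
x_2 = g(1.475271) = 1.611158
x_3 = g(1.611158) = 1.523047
x_4 = g(1.523047) = 1.579287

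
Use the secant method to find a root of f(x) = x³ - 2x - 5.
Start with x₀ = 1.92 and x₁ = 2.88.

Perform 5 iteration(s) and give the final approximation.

f(x) = x³ - 2x - 5
x₀ = 1.92, x₁ = 2.88

Secant formula: x_{n+1} = x_n - f(x_n)(x_n - x_{n-1})/(f(x_n) - f(x_{n-1}))

Iteration 1:
  f(1.920000) = -1.762112
  f(2.880000) = 13.127872
  x_2 = 2.880000 - 13.127872×(2.880000 - 1.920000)/(13.127872 - (-1.762112))
       = 2.033608
Iteration 2:
  f(2.880000) = 13.127872
  f(2.033608) = -0.657101
  x_3 = 2.033608 - (-0.657101)×(2.033608 - 2.880000)/(-0.657101 - 13.127872)
       = 2.073954
Iteration 3:
  f(2.033608) = -0.657101
  f(2.073954) = -0.227239
  x_4 = 2.073954 - (-0.227239)×(2.073954 - 2.033608)/(-0.227239 - (-0.657101))
       = 2.095282
Iteration 4:
  f(2.073954) = -0.227239
  f(2.095282) = 0.008159
  x_5 = 2.095282 - 0.008159×(2.095282 - 2.073954)/(0.008159 - (-0.227239))
       = 2.094543
Iteration 5:
  f(2.095282) = 0.008159
  f(2.094543) = -0.000095
  x_6 = 2.094543 - (-0.000095)×(2.094543 - 2.095282)/(-0.000095 - 0.008159)
       = 2.094551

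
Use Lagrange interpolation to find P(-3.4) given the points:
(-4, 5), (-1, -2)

Lagrange interpolation formula:
P(x) = Σ yᵢ × Lᵢ(x)
where Lᵢ(x) = Π_{j≠i} (x - xⱼ)/(xᵢ - xⱼ)

L_0(-3.4) = (-3.4 - (-1))/(-4 - (-1)) = 0.800000
L_1(-3.4) = (-3.4 - (-4))/(-1 - (-4)) = 0.200000

P(-3.4) = 5×L_0(-3.4) + (-2)×L_1(-3.4)
P(-3.4) = 3.600000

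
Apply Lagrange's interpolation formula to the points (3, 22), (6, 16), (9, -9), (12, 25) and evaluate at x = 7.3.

Lagrange interpolation formula:
P(x) = Σ yᵢ × Lᵢ(x)
where Lᵢ(x) = Π_{j≠i} (x - xⱼ)/(xᵢ - xⱼ)

L_0(7.3) = (7.3 - 6)/(3 - 6) × (7.3 - 9)/(3 - 9) × (7.3 - 12)/(3 - 12) = -0.064117
L_1(7.3) = (7.3 - 3)/(6 - 3) × (7.3 - 9)/(6 - 9) × (7.3 - 12)/(6 - 12) = 0.636241
L_2(7.3) = (7.3 - 3)/(9 - 3) × (7.3 - 6)/(9 - 6) × (7.3 - 12)/(9 - 12) = 0.486537
L_3(7.3) = (7.3 - 3)/(12 - 3) × (7.3 - 6)/(12 - 6) × (7.3 - 9)/(12 - 9) = -0.058660

P(7.3) = 22×L_0(7.3) + 16×L_1(7.3) + (-9)×L_2(7.3) + 25×L_3(7.3)
P(7.3) = 2.923926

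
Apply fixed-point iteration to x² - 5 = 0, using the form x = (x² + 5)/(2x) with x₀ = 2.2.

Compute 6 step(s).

Equation: x² - 5 = 0
Fixed-point form: x = (x² + 5)/(2x)
x₀ = 2.2

x_1 = g(2.200000) = 2.236364
x_2 = g(2.236364) = 2.236068
x_3 = g(2.236068) = 2.236068
x_4 = g(2.236068) = 2.236068
x_5 = g(2.236068) = 2.236068
x_6 = g(2.236068) = 2.236068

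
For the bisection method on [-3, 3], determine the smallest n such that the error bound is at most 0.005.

We need (b-a)/2^n ≤ 0.005
(3 - (-3))/2^n ≤ 0.005
6/2^n ≤ 0.005
2^n ≥ 1200
n ≥ log₂(1200) = 10.23
n ≥ 11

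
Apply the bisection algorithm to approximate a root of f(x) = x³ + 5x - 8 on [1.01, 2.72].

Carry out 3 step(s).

f(x) = x³ + 5x - 8
Initial interval: [1.01, 2.72]

Iteration 1:
  c_1 = (1.010000 + 2.720000)/2 = 1.865000
  f(c_1) = f(1.865000) = 7.811890
  f(a) × f(c) < 0, new interval: [1.010000, 1.865000]
Iteration 2:
  c_2 = (1.010000 + 1.865000)/2 = 1.437500
  f(c_2) = f(1.437500) = 2.157959
  f(a) × f(c) < 0, new interval: [1.010000, 1.437500]
Iteration 3:
  c_3 = (1.010000 + 1.437500)/2 = 1.223750
  f(c_3) = f(1.223750) = -0.048606
  f(a) × f(c) ≥ 0, new interval: [1.223750, 1.437500]

After 3 iteration(s), the approximation is c_3 = 1.223750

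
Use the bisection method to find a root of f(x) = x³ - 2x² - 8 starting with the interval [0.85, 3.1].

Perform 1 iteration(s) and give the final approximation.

f(x) = x³ - 2x² - 8
Initial interval: [0.85, 3.1]

Iteration 1:
  c_1 = (0.850000 + 3.100000)/2 = 1.975000
  f(c_1) = f(1.975000) = -8.097516
  f(a) × f(c) ≥ 0, new interval: [1.975000, 3.100000]

After 1 iteration(s), the approximation is c_1 = 1.975000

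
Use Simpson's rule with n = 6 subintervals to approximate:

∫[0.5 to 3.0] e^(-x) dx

f(x) = e^(-x)
a = 0.5, b = 3.0, n = 6
h = (b - a)/n = 0.416667

Simpson's rule: (h/3)[f(x₀) + 4f(x₁) + 2f(x₂) + ... + f(xₙ)]

x_0 = 0.5000, f(x_0) = 0.606531, coefficient = 1
x_1 = 0.9167, f(x_1) = 0.399850, coefficient = 4
x_2 = 1.3333, f(x_2) = 0.263597, coefficient = 2
x_3 = 1.7500, f(x_3) = 0.173774, coefficient = 4
x_4 = 2.1667, f(x_4) = 0.114559, coefficient = 2
x_5 = 2.5833, f(x_5) = 0.075522, coefficient = 4
x_6 = 3.0000, f(x_6) = 0.049787, coefficient = 1

I ≈ (0.416667/3) × 4.009211 = 0.556835
Exact value: 0.556744
Error: 0.000091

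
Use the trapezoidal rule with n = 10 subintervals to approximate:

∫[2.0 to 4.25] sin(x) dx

f(x) = sin(x)
a = 2.0, b = 4.25, n = 10
h = (b - a)/n = 0.225000

Trapezoidal rule: (h/2)[f(x₀) + 2f(x₁) + 2f(x₂) + ... + f(xₙ)]

x_0 = 2.0000, f(x_0) = 0.909297, coefficient = 1
x_1 = 2.2250, f(x_1) = 0.793533, coefficient = 2
x_2 = 2.4500, f(x_2) = 0.637765, coefficient = 2
x_3 = 2.6750, f(x_3) = 0.449846, coefficient = 2
x_4 = 2.9000, f(x_4) = 0.239249, coefficient = 2
x_5 = 3.1250, f(x_5) = 0.016592, coefficient = 2
x_6 = 3.3500, f(x_6) = -0.206902, coefficient = 2
x_7 = 3.5750, f(x_7) = -0.419966, coefficient = 2
x_8 = 3.8000, f(x_8) = -0.611858, coefficient = 2
x_9 = 4.0250, f(x_9) = -0.772905, coefficient = 2
x_10 = 4.2500, f(x_10) = -0.894989, coefficient = 1

I ≈ (0.225000/2) × 0.265015 = 0.029814
Exact value: 0.029941
Error: 0.000126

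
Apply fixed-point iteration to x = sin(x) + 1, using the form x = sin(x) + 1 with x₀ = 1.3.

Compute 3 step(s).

Equation: x = sin(x) + 1
Fixed-point form: x = sin(x) + 1
x₀ = 1.3

x_1 = g(1.300000) = 1.963558
x_2 = g(1.963558) = 1.923856
x_3 = g(1.923856) = 1.938319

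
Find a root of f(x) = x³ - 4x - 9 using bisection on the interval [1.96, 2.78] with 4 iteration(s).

f(x) = x³ - 4x - 9
Initial interval: [1.96, 2.78]

Iteration 1:
  c_1 = (1.960000 + 2.780000)/2 = 2.370000
  f(c_1) = f(2.370000) = -5.167947
  f(a) × f(c) ≥ 0, new interval: [2.370000, 2.780000]
Iteration 2:
  c_2 = (2.370000 + 2.780000)/2 = 2.575000
  f(c_2) = f(2.575000) = -2.226141
  f(a) × f(c) ≥ 0, new interval: [2.575000, 2.780000]
Iteration 3:
  c_3 = (2.575000 + 2.780000)/2 = 2.677500
  f(c_3) = f(2.677500) = -0.514986
  f(a) × f(c) ≥ 0, new interval: [2.677500, 2.780000]
Iteration 4:
  c_4 = (2.677500 + 2.780000)/2 = 2.728750
  f(c_4) = f(2.728750) = 0.403481
  f(a) × f(c) < 0, new interval: [2.677500, 2.728750]

After 4 iteration(s), the approximation is c_4 = 2.728750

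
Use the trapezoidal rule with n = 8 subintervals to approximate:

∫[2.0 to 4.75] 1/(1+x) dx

f(x) = 1/(1+x)
a = 2.0, b = 4.75, n = 8
h = (b - a)/n = 0.343750

Trapezoidal rule: (h/2)[f(x₀) + 2f(x₁) + 2f(x₂) + ... + f(xₙ)]

x_0 = 2.0000, f(x_0) = 0.333333, coefficient = 1
x_1 = 2.3438, f(x_1) = 0.299065, coefficient = 2
x_2 = 2.6875, f(x_2) = 0.271186, coefficient = 2
x_3 = 3.0312, f(x_3) = 0.248062, coefficient = 2
x_4 = 3.3750, f(x_4) = 0.228571, coefficient = 2
x_5 = 3.7188, f(x_5) = 0.211921, coefficient = 2
x_6 = 4.0625, f(x_6) = 0.197531, coefficient = 2
x_7 = 4.4062, f(x_7) = 0.184971, coefficient = 2
x_8 = 4.7500, f(x_8) = 0.173913, coefficient = 1

I ≈ (0.343750/2) × 3.789862 = 0.651383
Exact value: 0.650588
Error: 0.000795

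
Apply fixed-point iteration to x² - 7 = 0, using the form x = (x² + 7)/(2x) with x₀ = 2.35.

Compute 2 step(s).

Equation: x² - 7 = 0
Fixed-point form: x = (x² + 7)/(2x)
x₀ = 2.35

x_1 = g(2.350000) = 2.664362
x_2 = g(2.664362) = 2.645816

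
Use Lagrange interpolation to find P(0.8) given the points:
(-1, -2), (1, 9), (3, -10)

Lagrange interpolation formula:
P(x) = Σ yᵢ × Lᵢ(x)
where Lᵢ(x) = Π_{j≠i} (x - xⱼ)/(xᵢ - xⱼ)

L_0(0.8) = (0.8 - 1)/(-1 - 1) × (0.8 - 3)/(-1 - 3) = 0.055000
L_1(0.8) = (0.8 - (-1))/(1 - (-1)) × (0.8 - 3)/(1 - 3) = 0.990000
L_2(0.8) = (0.8 - (-1))/(3 - (-1)) × (0.8 - 1)/(3 - 1) = -0.045000

P(0.8) = (-2)×L_0(0.8) + 9×L_1(0.8) + (-10)×L_2(0.8)
P(0.8) = 9.250000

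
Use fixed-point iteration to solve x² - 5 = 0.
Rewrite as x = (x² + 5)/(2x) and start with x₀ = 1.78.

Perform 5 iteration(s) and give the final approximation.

Equation: x² - 5 = 0
Fixed-point form: x = (x² + 5)/(2x)
x₀ = 1.78

x_1 = g(1.780000) = 2.294494
x_2 = g(2.294494) = 2.236812
x_3 = g(2.236812) = 2.236068
x_4 = g(2.236068) = 2.236068
x_5 = g(2.236068) = 2.236068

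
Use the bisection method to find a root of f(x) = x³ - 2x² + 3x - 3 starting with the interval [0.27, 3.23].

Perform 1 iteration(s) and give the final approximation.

f(x) = x³ - 2x² + 3x - 3
Initial interval: [0.27, 3.23]

Iteration 1:
  c_1 = (0.270000 + 3.230000)/2 = 1.750000
  f(c_1) = f(1.750000) = 1.484375
  f(a) × f(c) < 0, new interval: [0.270000, 1.750000]

After 1 iteration(s), the approximation is c_1 = 1.750000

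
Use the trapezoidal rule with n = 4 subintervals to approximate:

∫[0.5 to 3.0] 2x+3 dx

f(x) = 2x+3
a = 0.5, b = 3.0, n = 4
h = (b - a)/n = 0.625000

Trapezoidal rule: (h/2)[f(x₀) + 2f(x₁) + 2f(x₂) + ... + f(xₙ)]

x_0 = 0.5000, f(x_0) = 4.000000, coefficient = 1
x_1 = 1.1250, f(x_1) = 5.250000, coefficient = 2
x_2 = 1.7500, f(x_2) = 6.500000, coefficient = 2
x_3 = 2.3750, f(x_3) = 7.750000, coefficient = 2
x_4 = 3.0000, f(x_4) = 9.000000, coefficient = 1

I ≈ (0.625000/2) × 52.000000 = 16.250000
Exact value: 16.250000
Error: 0.000000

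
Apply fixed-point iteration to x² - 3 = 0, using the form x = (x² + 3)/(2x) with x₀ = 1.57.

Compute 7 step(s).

Equation: x² - 3 = 0
Fixed-point form: x = (x² + 3)/(2x)
x₀ = 1.57

x_1 = g(1.570000) = 1.740414
x_2 = g(1.740414) = 1.732071
x_3 = g(1.732071) = 1.732051
x_4 = g(1.732051) = 1.732051
x_5 = g(1.732051) = 1.732051
x_6 = g(1.732051) = 1.732051
x_7 = g(1.732051) = 1.732051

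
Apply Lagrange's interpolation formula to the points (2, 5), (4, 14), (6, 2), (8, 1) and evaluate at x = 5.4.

Lagrange interpolation formula:
P(x) = Σ yᵢ × Lᵢ(x)
where Lᵢ(x) = Π_{j≠i} (x - xⱼ)/(xᵢ - xⱼ)

L_0(5.4) = (5.4 - 4)/(2 - 4) × (5.4 - 6)/(2 - 6) × (5.4 - 8)/(2 - 8) = -0.045500
L_1(5.4) = (5.4 - 2)/(4 - 2) × (5.4 - 6)/(4 - 6) × (5.4 - 8)/(4 - 8) = 0.331500
L_2(5.4) = (5.4 - 2)/(6 - 2) × (5.4 - 4)/(6 - 4) × (5.4 - 8)/(6 - 8) = 0.773500
L_3(5.4) = (5.4 - 2)/(8 - 2) × (5.4 - 4)/(8 - 4) × (5.4 - 6)/(8 - 6) = -0.059500

P(5.4) = 5×L_0(5.4) + 14×L_1(5.4) + 2×L_2(5.4) + 1×L_3(5.4)
P(5.4) = 5.901000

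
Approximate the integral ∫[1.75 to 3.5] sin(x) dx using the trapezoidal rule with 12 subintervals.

f(x) = sin(x)
a = 1.75, b = 3.5, n = 12
h = (b - a)/n = 0.145833

Trapezoidal rule: (h/2)[f(x₀) + 2f(x₁) + 2f(x₂) + ... + f(xₙ)]

x_0 = 1.7500, f(x_0) = 0.983986, coefficient = 1
x_1 = 1.8958, f(x_1) = 0.947639, coefficient = 2
x_2 = 2.0417, f(x_2) = 0.891174, coefficient = 2
x_3 = 2.1875, f(x_3) = 0.815789, coefficient = 2
x_4 = 2.3333, f(x_4) = 0.723086, coefficient = 2
x_5 = 2.4792, f(x_5) = 0.615032, coefficient = 2
x_6 = 2.6250, f(x_6) = 0.493920, coefficient = 2
x_7 = 2.7708, f(x_7) = 0.362323, coefficient = 2
x_8 = 2.9167, f(x_8) = 0.223034, coefficient = 2
x_9 = 3.0625, f(x_9) = 0.079010, coefficient = 2
x_10 = 3.2083, f(x_10) = -0.066691, coefficient = 2
x_11 = 3.3542, f(x_11) = -0.210977, coefficient = 2
x_12 = 3.5000, f(x_12) = -0.350783, coefficient = 1

I ≈ (0.145833/2) × 10.379882 = 0.756866
Exact value: 0.758211
Error: 0.001344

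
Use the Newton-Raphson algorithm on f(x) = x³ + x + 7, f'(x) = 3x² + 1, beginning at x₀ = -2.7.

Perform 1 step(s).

f(x) = x³ + x + 7
f'(x) = 3x² + 1
x₀ = -2.7

Newton-Raphson formula: x_{n+1} = x_n - f(x_n)/f'(x_n)

Iteration 1:
  f(-2.700000) = -15.383000
  f'(-2.700000) = 22.870000
  x_1 = -2.700000 - (-15.383000)/22.870000 = -2.027372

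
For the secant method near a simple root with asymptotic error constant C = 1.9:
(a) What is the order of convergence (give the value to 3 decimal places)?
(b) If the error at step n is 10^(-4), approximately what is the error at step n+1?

(a) Secant method has superlinear convergence with order φ = (1+√5)/2 ≈ 1.618.
    This means |e_{n+1}| ≈ C|e_n|^1.618.

(b) With |e_n| = 10^(-4) and C = 1.9:
    |e_{n+1}| ≈ 1.9 × (10^(-4))^1.618 = 1.9 × 10^(-6.47)

(a) ≈ 1.618 (golden ratio); (b) |e_{n+1}| ≈ 6.406e-07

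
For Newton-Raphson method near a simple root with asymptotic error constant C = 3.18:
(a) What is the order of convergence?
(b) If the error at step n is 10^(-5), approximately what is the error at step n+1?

(a) Newton-Raphson has quadratic (order 2) convergence near simple roots.
    This means |e_{n+1}| ≈ C|e_n|².

(b) With |e_n| = 10^(-5) and C = 3.18:
    |e_{n+1}| ≈ 3.18 × (10^(-5))² = 3.18 × 10^(-10)

(a) 2 (quadratic); (b) |e_{n+1}| ≈ 3.180e-10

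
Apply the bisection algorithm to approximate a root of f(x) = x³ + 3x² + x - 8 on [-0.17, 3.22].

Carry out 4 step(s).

f(x) = x³ + 3x² + x - 8
Initial interval: [-0.17, 3.22]

Iteration 1:
  c_1 = (-0.170000 + 3.220000)/2 = 1.525000
  f(c_1) = f(1.525000) = 4.048453
  f(a) × f(c) < 0, new interval: [-0.170000, 1.525000]
Iteration 2:
  c_2 = (-0.170000 + 1.525000)/2 = 0.677500
  f(c_2) = f(0.677500) = -5.634505
  f(a) × f(c) ≥ 0, new interval: [0.677500, 1.525000]
Iteration 3:
  c_3 = (0.677500 + 1.525000)/2 = 1.101250
  f(c_3) = f(1.101250) = -1.924953
  f(a) × f(c) ≥ 0, new interval: [1.101250, 1.525000]
Iteration 4:
  c_4 = (1.101250 + 1.525000)/2 = 1.313125
  f(c_4) = f(1.313125) = 0.750235
  f(a) × f(c) < 0, new interval: [1.101250, 1.313125]

After 4 iteration(s), the approximation is c_4 = 1.313125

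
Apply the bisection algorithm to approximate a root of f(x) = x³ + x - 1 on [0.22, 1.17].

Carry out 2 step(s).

f(x) = x³ + x - 1
Initial interval: [0.22, 1.17]

Iteration 1:
  c_1 = (0.220000 + 1.170000)/2 = 0.695000
  f(c_1) = f(0.695000) = 0.030702
  f(a) × f(c) < 0, new interval: [0.220000, 0.695000]
Iteration 2:
  c_2 = (0.220000 + 0.695000)/2 = 0.457500
  f(c_2) = f(0.457500) = -0.446742
  f(a) × f(c) ≥ 0, new interval: [0.457500, 0.695000]

After 2 iteration(s), the approximation is c_2 = 0.457500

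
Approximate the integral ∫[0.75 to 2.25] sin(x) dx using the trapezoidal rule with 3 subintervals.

f(x) = sin(x)
a = 0.75, b = 2.25, n = 3
h = (b - a)/n = 0.500000

Trapezoidal rule: (h/2)[f(x₀) + 2f(x₁) + 2f(x₂) + ... + f(xₙ)]

x_0 = 0.7500, f(x_0) = 0.681639, coefficient = 1
x_1 = 1.2500, f(x_1) = 0.948985, coefficient = 2
x_2 = 1.7500, f(x_2) = 0.983986, coefficient = 2
x_3 = 2.2500, f(x_3) = 0.778073, coefficient = 1

I ≈ (0.500000/2) × 5.325653 = 1.331413
Exact value: 1.359862
Error: 0.028449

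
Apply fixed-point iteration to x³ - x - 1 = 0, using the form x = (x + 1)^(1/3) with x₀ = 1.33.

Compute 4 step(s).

Equation: x³ - x - 1 = 0
Fixed-point form: x = (x + 1)^(1/3)
x₀ = 1.33

x_1 = g(1.330000) = 1.325721
x_2 = g(1.325721) = 1.324908
x_3 = g(1.324908) = 1.324754
x_4 = g(1.324754) = 1.324725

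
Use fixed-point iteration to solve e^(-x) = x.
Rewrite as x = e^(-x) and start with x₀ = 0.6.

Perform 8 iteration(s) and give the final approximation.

Equation: e^(-x) = x
Fixed-point form: x = e^(-x)
x₀ = 0.6

x_1 = g(0.600000) = 0.548812
x_2 = g(0.548812) = 0.577636
x_3 = g(0.577636) = 0.561224
x_4 = g(0.561224) = 0.570511
x_5 = g(0.570511) = 0.565237
x_6 = g(0.565237) = 0.568226
x_7 = g(0.568226) = 0.566530
x_8 = g(0.566530) = 0.567491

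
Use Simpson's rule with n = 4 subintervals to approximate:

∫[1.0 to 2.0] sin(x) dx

f(x) = sin(x)
a = 1.0, b = 2.0, n = 4
h = (b - a)/n = 0.250000

Simpson's rule: (h/3)[f(x₀) + 4f(x₁) + 2f(x₂) + ... + f(xₙ)]

x_0 = 1.0000, f(x_0) = 0.841471, coefficient = 1
x_1 = 1.2500, f(x_1) = 0.948985, coefficient = 4
x_2 = 1.5000, f(x_2) = 0.997495, coefficient = 2
x_3 = 1.7500, f(x_3) = 0.983986, coefficient = 4
x_4 = 2.0000, f(x_4) = 0.909297, coefficient = 1

I ≈ (0.250000/3) × 11.477641 = 0.956470
Exact value: 0.956449
Error: 0.000021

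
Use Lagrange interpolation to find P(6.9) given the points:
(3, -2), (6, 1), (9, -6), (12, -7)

Lagrange interpolation formula:
P(x) = Σ yᵢ × Lᵢ(x)
where Lᵢ(x) = Π_{j≠i} (x - xⱼ)/(xᵢ - xⱼ)

L_0(6.9) = (6.9 - 6)/(3 - 6) × (6.9 - 9)/(3 - 9) × (6.9 - 12)/(3 - 12) = -0.059500
L_1(6.9) = (6.9 - 3)/(6 - 3) × (6.9 - 9)/(6 - 9) × (6.9 - 12)/(6 - 12) = 0.773500
L_2(6.9) = (6.9 - 3)/(9 - 3) × (6.9 - 6)/(9 - 6) × (6.9 - 12)/(9 - 12) = 0.331500
L_3(6.9) = (6.9 - 3)/(12 - 3) × (6.9 - 6)/(12 - 6) × (6.9 - 9)/(12 - 9) = -0.045500

P(6.9) = (-2)×L_0(6.9) + 1×L_1(6.9) + (-6)×L_2(6.9) + (-7)×L_3(6.9)
P(6.9) = -0.778000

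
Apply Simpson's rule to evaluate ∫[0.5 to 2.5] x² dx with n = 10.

f(x) = x²
a = 0.5, b = 2.5, n = 10
h = (b - a)/n = 0.200000

Simpson's rule: (h/3)[f(x₀) + 4f(x₁) + 2f(x₂) + ... + f(xₙ)]

x_0 = 0.5000, f(x_0) = 0.250000, coefficient = 1
x_1 = 0.7000, f(x_1) = 0.490000, coefficient = 4
x_2 = 0.9000, f(x_2) = 0.810000, coefficient = 2
x_3 = 1.1000, f(x_3) = 1.210000, coefficient = 4
x_4 = 1.3000, f(x_4) = 1.690000, coefficient = 2
x_5 = 1.5000, f(x_5) = 2.250000, coefficient = 4
x_6 = 1.7000, f(x_6) = 2.890000, coefficient = 2
x_7 = 1.9000, f(x_7) = 3.610000, coefficient = 4
x_8 = 2.1000, f(x_8) = 4.410000, coefficient = 2
x_9 = 2.3000, f(x_9) = 5.290000, coefficient = 4
x_10 = 2.5000, f(x_10) = 6.250000, coefficient = 1

I ≈ (0.200000/3) × 77.500000 = 5.166667
Exact value: 5.166667
Error: 0.000000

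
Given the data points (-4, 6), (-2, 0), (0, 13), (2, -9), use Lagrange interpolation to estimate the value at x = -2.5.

Lagrange interpolation formula:
P(x) = Σ yᵢ × Lᵢ(x)
where Lᵢ(x) = Π_{j≠i} (x - xⱼ)/(xᵢ - xⱼ)

L_0(-2.5) = (-2.5 - (-2))/(-4 - (-2)) × (-2.5 - 0)/(-4 - 0) × (-2.5 - 2)/(-4 - 2) = 0.117188
L_1(-2.5) = (-2.5 - (-4))/(-2 - (-4)) × (-2.5 - 0)/(-2 - 0) × (-2.5 - 2)/(-2 - 2) = 1.054688
L_2(-2.5) = (-2.5 - (-4))/(0 - (-4)) × (-2.5 - (-2))/(0 - (-2)) × (-2.5 - 2)/(0 - 2) = -0.210938
L_3(-2.5) = (-2.5 - (-4))/(2 - (-4)) × (-2.5 - (-2))/(2 - (-2)) × (-2.5 - 0)/(2 - 0) = 0.039062

P(-2.5) = 6×L_0(-2.5) + 0×L_1(-2.5) + 13×L_2(-2.5) + (-9)×L_3(-2.5)
P(-2.5) = -2.390625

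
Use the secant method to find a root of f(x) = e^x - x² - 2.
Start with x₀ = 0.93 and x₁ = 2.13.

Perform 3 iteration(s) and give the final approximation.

f(x) = e^x - x² - 2
x₀ = 0.93, x₁ = 2.13

Secant formula: x_{n+1} = x_n - f(x_n)(x_n - x_{n-1})/(f(x_n) - f(x_{n-1}))

Iteration 1:
  f(0.930000) = -0.330391
  f(2.130000) = 1.877967
  x_2 = 2.130000 - 1.877967×(2.130000 - 0.930000)/(1.877967 - (-0.330391))
       = 1.109531
Iteration 2:
  f(2.130000) = 1.877967
  f(1.109531) = -0.198123
  x_3 = 1.109531 - (-0.198123)×(1.109531 - 2.130000)/(-0.198123 - 1.877967)
       = 1.206915
Iteration 3:
  f(1.109531) = -0.198123
  f(1.206915) = -0.113488
  x_4 = 1.206915 - (-0.113488)×(1.206915 - 1.109531)/(-0.113488 - (-0.198123))
       = 1.337499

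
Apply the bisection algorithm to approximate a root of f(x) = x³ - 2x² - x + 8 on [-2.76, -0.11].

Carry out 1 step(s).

f(x) = x³ - 2x² - x + 8
Initial interval: [-2.76, -0.11]

Iteration 1:
  c_1 = (-2.760000 + (-0.110000))/2 = -1.435000
  f(c_1) = f(-1.435000) = 2.361562
  f(a) × f(c) < 0, new interval: [-2.760000, -1.435000]

After 1 iteration(s), the approximation is c_1 = -1.435000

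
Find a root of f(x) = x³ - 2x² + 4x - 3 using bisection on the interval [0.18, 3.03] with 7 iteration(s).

f(x) = x³ - 2x² + 4x - 3
Initial interval: [0.18, 3.03]

Iteration 1:
  c_1 = (0.180000 + 3.030000)/2 = 1.605000
  f(c_1) = f(1.605000) = 2.402470
  f(a) × f(c) < 0, new interval: [0.180000, 1.605000]
Iteration 2:
  c_2 = (0.180000 + 1.605000)/2 = 0.892500
  f(c_2) = f(0.892500) = -0.312186
  f(a) × f(c) ≥ 0, new interval: [0.892500, 1.605000]
Iteration 3:
  c_3 = (0.892500 + 1.605000)/2 = 1.248750
  f(c_3) = f(1.248750) = 0.823518
  f(a) × f(c) < 0, new interval: [0.892500, 1.248750]
Iteration 4:
  c_4 = (0.892500 + 1.248750)/2 = 1.070625
  f(c_4) = f(1.070625) = 0.217215
  f(a) × f(c) < 0, new interval: [0.892500, 1.070625]
Iteration 5:
  c_5 = (0.892500 + 1.070625)/2 = 0.981562
  f(c_5) = f(0.981562) = -0.054979
  f(a) × f(c) ≥ 0, new interval: [0.981562, 1.070625]
Iteration 6:
  c_6 = (0.981562 + 1.070625)/2 = 1.026094
  f(c_6) = f(1.026094) = 0.078980
  f(a) × f(c) < 0, new interval: [0.981562, 1.026094]
Iteration 7:
  c_7 = (0.981562 + 1.026094)/2 = 1.003828
  f(c_7) = f(1.003828) = 0.011499
  f(a) × f(c) < 0, new interval: [0.981562, 1.003828]

After 7 iteration(s), the approximation is c_7 = 1.003828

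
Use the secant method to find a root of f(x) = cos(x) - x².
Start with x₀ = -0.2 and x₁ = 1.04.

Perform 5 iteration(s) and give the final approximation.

f(x) = cos(x) - x²
x₀ = -0.2, x₁ = 1.04

Secant formula: x_{n+1} = x_n - f(x_n)(x_n - x_{n-1})/(f(x_n) - f(x_{n-1}))

Iteration 1:
  f(-0.200000) = 0.940067
  f(1.040000) = -0.575380
  x_2 = 1.040000 - (-0.575380)×(1.040000 - (-0.200000))/(-0.575380 - 0.940067)
       = 0.569201
Iteration 2:
  f(1.040000) = -0.575380
  f(0.569201) = 0.518342
  x_3 = 0.569201 - 0.518342×(0.569201 - 1.040000)/(0.518342 - (-0.575380))
       = 0.792324
Iteration 3:
  f(0.569201) = 0.518342
  f(0.792324) = 0.074414
  x_4 = 0.792324 - 0.074414×(0.792324 - 0.569201)/(0.074414 - 0.518342)
       = 0.829726
Iteration 4:
  f(0.792324) = 0.074414
  f(0.829726) = -0.013367
  x_5 = 0.829726 - (-0.013367)×(0.829726 - 0.792324)/(-0.013367 - 0.074414)
       = 0.824031
Iteration 5:
  f(0.829726) = -0.013367
  f(0.824031) = 0.000242
  x_6 = 0.824031 - 0.000242×(0.824031 - 0.829726)/(0.000242 - (-0.013367))
       = 0.824132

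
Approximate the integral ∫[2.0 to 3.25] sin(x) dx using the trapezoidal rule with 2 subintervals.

f(x) = sin(x)
a = 2.0, b = 3.25, n = 2
h = (b - a)/n = 0.625000

Trapezoidal rule: (h/2)[f(x₀) + 2f(x₁) + 2f(x₂) + ... + f(xₙ)]

x_0 = 2.0000, f(x_0) = 0.909297, coefficient = 1
x_1 = 2.6250, f(x_1) = 0.493920, coefficient = 2
x_2 = 3.2500, f(x_2) = -0.108195, coefficient = 1

I ≈ (0.625000/2) × 1.788943 = 0.559045
Exact value: 0.577983
Error: 0.018938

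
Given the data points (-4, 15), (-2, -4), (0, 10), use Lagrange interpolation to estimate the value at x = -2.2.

Lagrange interpolation formula:
P(x) = Σ yᵢ × Lᵢ(x)
where Lᵢ(x) = Π_{j≠i} (x - xⱼ)/(xᵢ - xⱼ)

L_0(-2.2) = (-2.2 - (-2))/(-4 - (-2)) × (-2.2 - 0)/(-4 - 0) = 0.055000
L_1(-2.2) = (-2.2 - (-4))/(-2 - (-4)) × (-2.2 - 0)/(-2 - 0) = 0.990000
L_2(-2.2) = (-2.2 - (-4))/(0 - (-4)) × (-2.2 - (-2))/(0 - (-2)) = -0.045000

P(-2.2) = 15×L_0(-2.2) + (-4)×L_1(-2.2) + 10×L_2(-2.2)
P(-2.2) = -3.585000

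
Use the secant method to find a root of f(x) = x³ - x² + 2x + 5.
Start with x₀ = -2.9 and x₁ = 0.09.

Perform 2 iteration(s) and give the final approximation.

f(x) = x³ - x² + 2x + 5
x₀ = -2.9, x₁ = 0.09

Secant formula: x_{n+1} = x_n - f(x_n)(x_n - x_{n-1})/(f(x_n) - f(x_{n-1}))

Iteration 1:
  f(-2.900000) = -33.599000
  f(0.090000) = 5.172629
  x_2 = 0.090000 - 5.172629×(0.090000 - (-2.900000))/(5.172629 - (-33.599000))
       = -0.308904
Iteration 2:
  f(0.090000) = 5.172629
  f(-0.308904) = 4.257294
  x_3 = -0.308904 - 4.257294×(-0.308904 - 0.090000)/(4.257294 - 5.172629)
       = -2.164238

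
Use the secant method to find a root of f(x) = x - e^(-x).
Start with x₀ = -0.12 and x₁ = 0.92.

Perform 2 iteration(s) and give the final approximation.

f(x) = x - e^(-x)
x₀ = -0.12, x₁ = 0.92

Secant formula: x_{n+1} = x_n - f(x_n)(x_n - x_{n-1})/(f(x_n) - f(x_{n-1}))

Iteration 1:
  f(-0.120000) = -1.247497
  f(0.920000) = 0.521481
  x_2 = 0.920000 - 0.521481×(0.920000 - (-0.120000))/(0.521481 - (-1.247497))
       = 0.613416
Iteration 2:
  f(0.920000) = 0.521481
  f(0.613416) = 0.071918
  x_3 = 0.613416 - 0.071918×(0.613416 - 0.920000)/(0.071918 - 0.521481)
       = 0.564371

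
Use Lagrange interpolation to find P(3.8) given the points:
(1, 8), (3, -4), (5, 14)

Lagrange interpolation formula:
P(x) = Σ yᵢ × Lᵢ(x)
where Lᵢ(x) = Π_{j≠i} (x - xⱼ)/(xᵢ - xⱼ)

L_0(3.8) = (3.8 - 3)/(1 - 3) × (3.8 - 5)/(1 - 5) = -0.120000
L_1(3.8) = (3.8 - 1)/(3 - 1) × (3.8 - 5)/(3 - 5) = 0.840000
L_2(3.8) = (3.8 - 1)/(5 - 1) × (3.8 - 3)/(5 - 3) = 0.280000

P(3.8) = 8×L_0(3.8) + (-4)×L_1(3.8) + 14×L_2(3.8)
P(3.8) = -0.400000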